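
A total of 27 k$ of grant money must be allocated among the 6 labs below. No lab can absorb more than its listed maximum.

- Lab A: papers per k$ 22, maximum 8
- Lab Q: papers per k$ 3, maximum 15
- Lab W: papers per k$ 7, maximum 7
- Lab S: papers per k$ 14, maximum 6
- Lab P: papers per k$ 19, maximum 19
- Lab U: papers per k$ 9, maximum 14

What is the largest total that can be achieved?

Rank by papers per k$: Lab A 22 > Lab P 19 > Lab S 14 > Lab U 9 > Lab W 7 > Lab Q 3.
Give Lab A 8 to hit its cap of 8 ; 19 left.
Lab P: +19 to 19 (cap) ; 0 left.
Total = 22×8 + 19×19 = 537.

537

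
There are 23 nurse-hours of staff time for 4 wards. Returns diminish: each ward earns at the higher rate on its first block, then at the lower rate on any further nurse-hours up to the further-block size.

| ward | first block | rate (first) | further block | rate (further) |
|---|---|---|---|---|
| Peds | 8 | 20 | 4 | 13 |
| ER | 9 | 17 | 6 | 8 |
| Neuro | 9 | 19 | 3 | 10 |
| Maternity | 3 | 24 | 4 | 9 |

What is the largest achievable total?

Rank every tier by rate: Maternity/T1 24 > Peds/T1 20 > Neuro/T1 19 > ER/T1 17 > Peds/T2 13 > Neuro/T2 10 > Maternity/T2 9 > ER/T2 8.
Maternity T1 at 24: fill all 3 → 20 left.
Fill Peds T1 block (8 at 20) → 12 left.
Fill Neuro T1 block (9 at 19) → 3 left.
3 remain; put them into ER T1 at 17.
Total = 24×3 + 20×8 + 19×9 + 17×3 = 454.

454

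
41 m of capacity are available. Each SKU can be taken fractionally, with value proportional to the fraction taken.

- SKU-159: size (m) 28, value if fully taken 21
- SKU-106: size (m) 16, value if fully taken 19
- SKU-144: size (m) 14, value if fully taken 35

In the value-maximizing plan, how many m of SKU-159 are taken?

11

Sort by value density: SKU-144 35/14≈2.5, SKU-106 19/16≈1.19, SKU-159 21/28≈0.75.
All 14 m of SKU-144 fit (value 35) → 27 remain.
All 16 m of SKU-106 fit (value 19) → 11 remain.
11 m left: a 11/28 share of SKU-159 gives 21×11/28 = 8.25.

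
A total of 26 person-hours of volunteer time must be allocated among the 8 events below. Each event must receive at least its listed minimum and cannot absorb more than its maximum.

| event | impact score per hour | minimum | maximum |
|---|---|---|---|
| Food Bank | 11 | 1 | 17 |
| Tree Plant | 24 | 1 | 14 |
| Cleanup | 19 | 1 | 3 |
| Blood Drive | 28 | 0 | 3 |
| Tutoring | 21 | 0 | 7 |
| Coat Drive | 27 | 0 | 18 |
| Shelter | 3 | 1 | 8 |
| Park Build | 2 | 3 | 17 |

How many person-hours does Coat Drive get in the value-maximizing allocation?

Meeting every minimum uses 1+1+1+0+0+0+1+3 = 7 person-hours, leaving 19.
Highest impact score per hour first: Blood Drive 28 > Coat Drive 27 > Tree Plant 24 > Tutoring 21 > Cleanup 19 > Food Bank 11 > Shelter 3 > Park Build 2.
Blood Drive takes 3 more to reach its cap of 3 — 16 left.
Coat Drive: +16 (room for 18) → 16. Pool exhausted.

16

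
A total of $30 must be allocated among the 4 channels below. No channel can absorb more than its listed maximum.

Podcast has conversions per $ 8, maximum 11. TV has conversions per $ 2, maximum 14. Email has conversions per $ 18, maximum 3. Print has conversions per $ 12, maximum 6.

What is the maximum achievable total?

234

Rank by conversions per $: Email 18 > Print 12 > Podcast 8 > TV 2.
Email: +3 to 3 (cap) — 27 left.
Print takes 6 to reach its cap of 6 — 21 left.
Podcast takes 11 to reach its cap of 11 — 10 left.
TV: +10 (room for 14) → 10. Pool exhausted.
Total = 8×11 + 2×10 + 18×3 + 12×6 = 234.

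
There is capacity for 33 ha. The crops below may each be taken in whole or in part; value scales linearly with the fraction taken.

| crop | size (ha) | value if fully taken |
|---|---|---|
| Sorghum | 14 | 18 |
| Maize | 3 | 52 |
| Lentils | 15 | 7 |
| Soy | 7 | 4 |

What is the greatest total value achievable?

Rank by value-to-size ratio: Maize 52/3≈17.3, Sorghum 18/14≈1.29, Soy 4/7≈0.571, Lentils 7/15≈0.467.
Maize: take in full, 3 ha for value 52 → 30 left.
Sorghum: take in full, 14 ha for value 18 → 16 left.
All 7 ha of Soy fit (value 4) → 9 remain.
Fill the last 9 ha with part of Lentils: 9/15 of it earns 4.2.
Total value = 78.2.

78.2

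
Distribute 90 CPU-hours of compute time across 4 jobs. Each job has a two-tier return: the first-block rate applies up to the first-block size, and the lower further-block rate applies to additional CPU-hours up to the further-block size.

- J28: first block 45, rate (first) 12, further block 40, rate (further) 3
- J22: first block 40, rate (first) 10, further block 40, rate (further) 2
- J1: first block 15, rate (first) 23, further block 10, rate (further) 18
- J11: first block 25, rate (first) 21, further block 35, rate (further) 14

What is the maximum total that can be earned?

Rank every tier by rate: J1/first 23 > J11/first 21 > J1/second 18 > J11/second 14 > J28/first 12 > J22/first 10 > J28/second 3 > J22/second 2.
Fill J1 first block (15 at 23) → 75 left.
J11 first at 21: fill all 25 → 50 left.
J1 second at 18: fill all 10 → 40 left.
J11/second (14): +35 → 5 left.
5 remain; put them into J28 first at 12.
Total = 23×15 + 21×25 + 18×10 + 14×35 + 12×5 = 1600.

1600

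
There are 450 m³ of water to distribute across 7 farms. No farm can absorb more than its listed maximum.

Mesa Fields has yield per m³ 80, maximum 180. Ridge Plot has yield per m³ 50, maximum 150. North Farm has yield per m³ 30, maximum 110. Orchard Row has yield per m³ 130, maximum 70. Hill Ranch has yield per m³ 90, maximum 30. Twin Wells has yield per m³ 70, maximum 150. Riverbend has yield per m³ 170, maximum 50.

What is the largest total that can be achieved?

43100

Highest yield per m³ first: Riverbend 170 > Orchard Row 130 > Hill Ranch 90 > Mesa Fields 80 > Twin Wells 70 > Ridge Plot 50 > North Farm 30.
Riverbend takes 50 to reach its cap of 50 — 400 left.
Give Orchard Row 70 to hit its cap of 70 — 330 left.
Give Hill Ranch 30 to hit its cap of 30 — 300 left.
Give Mesa Fields 180 to hit its cap of 180 — 120 left.
Twin Wells: +120 (room for 150) → 120. Pool exhausted.
Total = 80×180 + 130×70 + 90×30 + 70×120 + 170×50 = 43100.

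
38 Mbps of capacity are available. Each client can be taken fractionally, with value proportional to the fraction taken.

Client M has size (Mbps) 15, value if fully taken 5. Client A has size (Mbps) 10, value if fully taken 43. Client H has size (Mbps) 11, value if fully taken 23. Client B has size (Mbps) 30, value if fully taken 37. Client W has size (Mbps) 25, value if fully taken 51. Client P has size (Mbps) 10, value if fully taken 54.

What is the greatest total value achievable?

Rank by value-to-size ratio: Client P 54/10≈5.4, Client A 43/10≈4.3, Client H 23/11≈2.09, Client W 51/25≈2.04, Client B 37/30≈1.23, Client M 5/15≈0.333.
Client P: take in full, 10 Mbps for value 54 ; 28 left.
All 10 Mbps of Client A fit (value 43) ; 18 remain.
Client H: take in full, 11 Mbps for value 23 ; 7 left.
7 Mbps left: a 7/25 share of Client W gives 51×7/25 = 14.28.
Total value = 134.28.

134.28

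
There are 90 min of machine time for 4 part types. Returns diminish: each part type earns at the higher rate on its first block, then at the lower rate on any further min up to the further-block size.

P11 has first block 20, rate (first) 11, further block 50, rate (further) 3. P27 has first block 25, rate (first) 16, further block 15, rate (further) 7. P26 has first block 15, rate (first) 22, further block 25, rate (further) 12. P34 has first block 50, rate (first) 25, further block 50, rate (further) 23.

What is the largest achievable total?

Treat each block as its own option and order by rate: P34/first 25 > P34/second 23 > P26/first 22 > P27/first 16 > P26/second 12 > P11/first 11 > P27/second 7 > P11/second 3.
P34/first (25): +50 → 40 left.
P34/second: +40 of 50 at 23; pool empty.
Total = 25×50 + 23×40 = 2170.

2170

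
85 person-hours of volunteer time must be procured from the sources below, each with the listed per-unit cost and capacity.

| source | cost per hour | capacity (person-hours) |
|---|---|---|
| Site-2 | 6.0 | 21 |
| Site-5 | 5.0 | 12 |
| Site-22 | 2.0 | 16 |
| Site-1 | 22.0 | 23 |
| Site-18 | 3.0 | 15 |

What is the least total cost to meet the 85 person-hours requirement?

725

Fill from the cheapest source first.
Site-22 at 2.0: take all 16 person-hours → 69 still needed.
Site-18 (3.0): use full 15 → 54 person-hours to go.
Site-5 (5.0): use full 12 → 42 person-hours to go.
Site-2 (6.0): use full 21 → 21 person-hours to go.
Site-1 at 22.0: take 21 of its 23 → requirement met.
Cost = 16×2.0 + 15×3.0 + 12×5.0 + 21×6.0 + 21×22.0 = 725.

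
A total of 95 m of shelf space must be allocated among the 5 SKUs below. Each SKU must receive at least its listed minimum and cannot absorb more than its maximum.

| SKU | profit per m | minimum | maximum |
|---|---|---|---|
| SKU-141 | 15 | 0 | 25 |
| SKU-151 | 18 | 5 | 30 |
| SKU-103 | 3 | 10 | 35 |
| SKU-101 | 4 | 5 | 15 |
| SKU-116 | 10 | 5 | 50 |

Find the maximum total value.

Meeting every minimum uses 0+5+10+5+5 = 25 m, leaving 70.
Highest profit per m first: SKU-151 18 > SKU-141 15 > SKU-116 10 > SKU-101 4 > SKU-103 3.
Give SKU-151 25 more to hit its cap of 30 — 45 left.
SKU-141: +25 to 25 (cap) — 20 left.
SKU-116: +20 (room for 45) → 25. Pool exhausted.
Total = 15×25 + 18×30 + 3×10 + 4×5 + 10×25 = 1215.

1215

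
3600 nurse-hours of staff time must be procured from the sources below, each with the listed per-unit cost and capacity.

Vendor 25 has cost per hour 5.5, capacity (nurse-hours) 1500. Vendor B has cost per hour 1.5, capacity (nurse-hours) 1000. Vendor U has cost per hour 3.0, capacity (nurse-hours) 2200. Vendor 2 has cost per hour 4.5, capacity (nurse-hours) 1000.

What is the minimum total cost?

Fill from the cheapest source first.
Vendor B (1.5): use full 1000 → 2600 nurse-hours to go.
Vendor U (3.0): use full 2200 → 400 nurse-hours to go.
Take 400 from Vendor 2 at 4.5 to finish.
Vendor 25: unused.
Cost = 1000×1.5 + 2200×3.0 + 400×4.5 = 9900.

9900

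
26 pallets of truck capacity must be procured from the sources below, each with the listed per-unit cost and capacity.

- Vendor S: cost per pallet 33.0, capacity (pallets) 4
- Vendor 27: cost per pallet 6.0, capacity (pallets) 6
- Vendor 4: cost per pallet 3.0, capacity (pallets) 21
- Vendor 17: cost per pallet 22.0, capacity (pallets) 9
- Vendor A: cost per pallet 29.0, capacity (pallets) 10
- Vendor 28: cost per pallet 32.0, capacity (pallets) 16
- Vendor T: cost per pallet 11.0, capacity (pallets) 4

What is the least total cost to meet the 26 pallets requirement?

Use sources in increasing cost order.
Take 21 from Vendor 4 at 3.0 — need 5 more.
Vendor 27 (6.0): take the remaining 5 — done.
Vendor T, Vendor 17, Vendor A, Vendor 28, Vendor S: unused.
Cost = 21×3.0 + 5×6.0 = 93.

93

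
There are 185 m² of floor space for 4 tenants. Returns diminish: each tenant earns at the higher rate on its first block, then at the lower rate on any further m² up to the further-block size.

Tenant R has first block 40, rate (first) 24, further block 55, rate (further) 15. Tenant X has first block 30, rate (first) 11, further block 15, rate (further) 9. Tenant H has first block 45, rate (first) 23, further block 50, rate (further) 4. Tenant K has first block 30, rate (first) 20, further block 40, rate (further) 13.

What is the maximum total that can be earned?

Rank every tier by rate: Tenant R/first 24 > Tenant H/first 23 > Tenant K/first 20 > Tenant R/second 15 > Tenant K/second 13 > Tenant X/first 11 > Tenant X/second 9 > Tenant H/second 4.
Tenant R/first (24): +40 → 145 left.
Fill Tenant H first block (45 at 23) → 100 left.
Fill Tenant K first block (30 at 20) → 70 left.
Tenant R second at 15: fill all 55 → 15 left.
Tenant K/second: +15 of 40 at 13; pool empty.
Total = 24×40 + 23×45 + 20×30 + 15×55 + 13×15 = 3615.

3615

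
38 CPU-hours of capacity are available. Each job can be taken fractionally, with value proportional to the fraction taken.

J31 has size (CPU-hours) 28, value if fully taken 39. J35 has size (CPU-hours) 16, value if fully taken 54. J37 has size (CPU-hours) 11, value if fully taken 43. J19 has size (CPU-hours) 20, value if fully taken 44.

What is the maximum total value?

121.2

Best value per unit of size first: J37 43/11≈3.91, J35 54/16≈3.38, J19 44/20≈2.2, J31 39/28≈1.39.
Take all of J37 (11 CPU-hours, value 43) ; 27 CPU-hours left.
All 16 CPU-hours of J35 fit (value 54) ; 11 remain.
11 CPU-hours left: a 11/20 share of J19 gives 44×11/20 = 24.2.
Total value = 121.2.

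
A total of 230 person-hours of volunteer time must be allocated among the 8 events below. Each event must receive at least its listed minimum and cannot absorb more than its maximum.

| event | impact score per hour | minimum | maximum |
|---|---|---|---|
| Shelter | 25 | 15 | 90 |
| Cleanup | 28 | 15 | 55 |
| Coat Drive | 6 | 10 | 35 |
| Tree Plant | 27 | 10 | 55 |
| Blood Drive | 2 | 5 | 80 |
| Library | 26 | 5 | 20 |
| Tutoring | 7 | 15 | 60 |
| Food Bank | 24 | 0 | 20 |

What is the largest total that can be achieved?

5470

Meeting every minimum uses 15+15+10+10+5+5+15+0 = 75 person-hours, leaving 155.
Order the events by impact score per hour: Cleanup 28 > Tree Plant 27 > Library 26 > Shelter 25 > Food Bank 24 > Tutoring 7 > Coat Drive 6 > Blood Drive 2.
Give Cleanup 40 more to hit its cap of 55 ; 115 left.
Tree Plant takes 45 more to reach its cap of 55 ; 70 left.
Library takes 15 more to reach its cap of 20 ; 55 left.
Shelter: +55 (room for 75) → 70. Pool exhausted.
Total = 25×70 + 28×55 + 6×10 + 27×55 + 2×5 + 26×20 + 7×15 = 5470.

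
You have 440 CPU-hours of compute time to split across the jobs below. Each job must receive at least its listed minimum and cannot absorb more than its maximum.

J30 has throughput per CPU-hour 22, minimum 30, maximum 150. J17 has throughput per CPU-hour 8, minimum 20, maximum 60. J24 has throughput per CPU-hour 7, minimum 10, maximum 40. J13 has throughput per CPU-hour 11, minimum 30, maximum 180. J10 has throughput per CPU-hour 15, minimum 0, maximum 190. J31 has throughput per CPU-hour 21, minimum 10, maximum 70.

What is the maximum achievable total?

7730

Meeting every minimum uses 30+20+10+30+0+10 = 100 CPU-hours, leaving 340.
Highest throughput per CPU-hour first: J30 22 > J31 21 > J10 15 > J13 11 > J17 8 > J24 7.
Give J30 120 more to hit its cap of 150 ; 220 left.
Give J31 60 more to hit its cap of 70 ; 160 left.
J10 has room for 190 more but only 160 remain, so it gets 160.
Total = 22×150 + 8×20 + 7×10 + 11×30 + 15×160 + 21×70 = 7730.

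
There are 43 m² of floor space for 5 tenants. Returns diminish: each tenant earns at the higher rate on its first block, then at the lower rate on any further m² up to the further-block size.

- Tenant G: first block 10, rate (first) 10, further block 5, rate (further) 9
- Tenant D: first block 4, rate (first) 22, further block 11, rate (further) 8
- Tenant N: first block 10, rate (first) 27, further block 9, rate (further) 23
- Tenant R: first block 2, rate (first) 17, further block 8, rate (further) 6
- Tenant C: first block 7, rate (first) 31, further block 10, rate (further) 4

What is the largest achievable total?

925

Rank every tier by rate: Tenant C/tier1 31 > Tenant N/tier1 27 > Tenant N/tier2 23 > Tenant D/tier1 22 > Tenant R/tier1 17 > Tenant G/tier1 10 > Tenant G/tier2 9 > Tenant D/tier2 8 > Tenant R/tier2 6 > Tenant C/tier2 4.
Tenant C tier1 at 31: fill all 7 — 36 left.
Fill Tenant N tier1 block (10 at 27) — 26 left.
Tenant N tier2 at 23: fill all 9 — 17 left.
Tenant D/tier1 (22): +4 — 13 left.
Tenant R tier1 at 17: fill all 2 — 11 left.
Tenant G/tier1 (10): +10 — 1 left.
Tenant G/tier2: +1 of 5 at 9; pool empty.
Total = 31×7 + 27×10 + 23×9 + 22×4 + 17×2 + 10×10 + 9×1 = 925.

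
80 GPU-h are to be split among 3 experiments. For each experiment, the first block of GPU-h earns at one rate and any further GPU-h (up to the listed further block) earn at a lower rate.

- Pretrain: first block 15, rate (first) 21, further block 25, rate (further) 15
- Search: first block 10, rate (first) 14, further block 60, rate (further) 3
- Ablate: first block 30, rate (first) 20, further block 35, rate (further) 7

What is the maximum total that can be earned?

Rank every tier by rate: Pretrain/tier1 21 > Ablate/tier1 20 > Pretrain/tier2 15 > Search/tier1 14 > Ablate/tier2 7 > Search/tier2 3.
Fill Pretrain tier1 block (15 at 21) ; 65 left.
Ablate tier1 at 20: fill all 30 ; 35 left.
Pretrain tier2 at 15: fill all 25 ; 10 left.
Search tier1 at 14: fill all 10 ; 0 left.
Total = 21×15 + 20×30 + 15×25 + 14×10 = 1430.

1430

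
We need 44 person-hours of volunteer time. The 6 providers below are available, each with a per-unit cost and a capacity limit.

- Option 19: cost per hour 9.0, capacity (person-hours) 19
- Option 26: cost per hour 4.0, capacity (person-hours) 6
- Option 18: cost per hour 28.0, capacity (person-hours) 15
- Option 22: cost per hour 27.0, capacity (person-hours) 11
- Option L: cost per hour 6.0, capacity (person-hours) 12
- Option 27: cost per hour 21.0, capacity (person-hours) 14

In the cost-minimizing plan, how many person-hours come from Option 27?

7

Fill from the cheapest provider first.
Option 26 (4.0): use full 6 ; 38 person-hours to go.
Option L (6.0): use full 12 ; 26 person-hours to go.
Option 19 at 9.0: take all 19 person-hours ; 7 still needed.
Option 27 (21.0): take the remaining 7 ; done.
Option 22, Option 18: unused.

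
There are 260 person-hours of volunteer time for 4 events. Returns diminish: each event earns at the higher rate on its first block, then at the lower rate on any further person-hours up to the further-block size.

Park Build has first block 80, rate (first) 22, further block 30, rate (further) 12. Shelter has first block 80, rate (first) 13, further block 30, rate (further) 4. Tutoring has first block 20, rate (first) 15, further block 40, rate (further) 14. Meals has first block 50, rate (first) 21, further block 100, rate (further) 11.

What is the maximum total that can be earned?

Rank every tier by rate: Park Build/first 22 > Meals/first 21 > Tutoring/first 15 > Tutoring/second 14 > Shelter/first 13 > Park Build/second 12 > Meals/second 11 > Shelter/second 4.
Park Build/first (22): +80 ; 180 left.
Meals/first (21): +50 ; 130 left.
Fill Tutoring first block (20 at 15) ; 110 left.
Tutoring/second (14): +40 ; 70 left.
Shelter first at 13: only 70 left, fill 70.
Total = 22×80 + 21×50 + 15×20 + 14×40 + 13×70 = 4580.

4580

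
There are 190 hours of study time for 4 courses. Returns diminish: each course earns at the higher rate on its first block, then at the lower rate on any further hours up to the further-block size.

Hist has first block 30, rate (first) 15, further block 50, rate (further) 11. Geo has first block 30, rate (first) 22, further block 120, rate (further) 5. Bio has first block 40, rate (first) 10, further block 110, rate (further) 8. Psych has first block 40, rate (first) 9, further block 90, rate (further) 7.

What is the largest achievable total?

2420

Treat each block as its own option and order by rate: Geo/first 22 > Hist/first 15 > Hist/second 11 > Bio/first 10 > Psych/first 9 > Bio/second 8 > Psych/second 7 > Geo/second 5.
Geo/first (22): +30 ; 160 left.
Hist first at 15: fill all 30 ; 130 left.
Hist second at 11: fill all 50 ; 80 left.
Fill Bio first block (40 at 10) ; 40 left.
Psych/first (9): +40 ; 0 left.
Total = 22×30 + 15×30 + 11×50 + 10×40 + 9×40 = 2420.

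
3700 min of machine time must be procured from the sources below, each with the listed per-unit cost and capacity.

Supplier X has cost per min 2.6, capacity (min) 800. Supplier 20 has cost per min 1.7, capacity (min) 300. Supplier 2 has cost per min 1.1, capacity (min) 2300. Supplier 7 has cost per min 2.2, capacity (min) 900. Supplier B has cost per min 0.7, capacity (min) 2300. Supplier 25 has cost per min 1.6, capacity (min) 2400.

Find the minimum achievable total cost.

Cheapest first:
Take 2300 from Supplier B at 0.7 → need 1400 more.
Supplier 2 at 1.1: take 1400 of its 2300 → requirement met.
Supplier 25, Supplier 20, Supplier 7, Supplier X: unused.
Cost = 2300×0.7 + 1400×1.1 = 3150.

3150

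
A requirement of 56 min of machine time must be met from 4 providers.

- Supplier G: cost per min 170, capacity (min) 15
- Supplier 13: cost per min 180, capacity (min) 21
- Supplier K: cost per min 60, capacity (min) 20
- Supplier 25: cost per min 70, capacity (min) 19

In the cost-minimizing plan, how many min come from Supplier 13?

2

Use providers in increasing cost order.
Take 20 from Supplier K at 60 — need 36 more.
Take 19 from Supplier 25 at 70 — need 17 more.
Supplier G at 170: take all 15 min — 2 still needed.
Take 2 from Supplier 13 at 180 to finish.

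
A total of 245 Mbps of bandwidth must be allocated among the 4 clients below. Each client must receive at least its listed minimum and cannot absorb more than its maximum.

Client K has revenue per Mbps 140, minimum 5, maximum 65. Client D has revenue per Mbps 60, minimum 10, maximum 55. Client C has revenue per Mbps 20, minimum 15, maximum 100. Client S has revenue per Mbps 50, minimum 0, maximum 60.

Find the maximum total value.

16700

Meeting every minimum uses 5+10+15+0 = 30 Mbps, leaving 215.
Order the clients by revenue per Mbps: Client K 140 > Client D 60 > Client S 50 > Client C 20.
Client K: +60 to 65 (cap) → 155 left.
Give Client D 45 more to hit its cap of 55 → 110 left.
Client S takes 60 more to reach its cap of 60 → 50 left.
Only 50 left; Client C takes them to reach 65.
Total = 140×65 + 60×55 + 20×65 + 50×60 = 16700.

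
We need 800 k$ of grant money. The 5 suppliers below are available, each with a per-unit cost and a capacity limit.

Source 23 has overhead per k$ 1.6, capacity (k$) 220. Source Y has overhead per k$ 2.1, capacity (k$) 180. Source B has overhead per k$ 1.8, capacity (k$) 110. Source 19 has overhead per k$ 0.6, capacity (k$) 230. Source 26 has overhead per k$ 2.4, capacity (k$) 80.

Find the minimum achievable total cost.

1210

Fill from the cheapest supplier first.
Take 230 from Source 19 at 0.6 — need 570 more.
Take 220 from Source 23 at 1.6 — need 350 more.
Source B at 1.8: take all 110 k$ — 240 still needed.
Take 180 from Source Y at 2.1 — need 60 more.
Source 26 (2.4): take the remaining 60 — done.
Cost = 230×0.6 + 220×1.6 + 110×1.8 + 180×2.1 + 60×2.4 = 1210.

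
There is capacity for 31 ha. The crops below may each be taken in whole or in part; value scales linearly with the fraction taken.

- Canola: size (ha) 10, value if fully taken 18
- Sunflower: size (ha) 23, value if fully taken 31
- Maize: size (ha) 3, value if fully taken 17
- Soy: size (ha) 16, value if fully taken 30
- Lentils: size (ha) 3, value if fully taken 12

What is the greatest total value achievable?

75.2

Rank by value-to-size ratio: Maize 17/3≈5.67, Lentils 12/3≈4, Soy 30/16≈1.88, Canola 18/10≈1.8, Sunflower 31/23≈1.35.
Maize: take in full, 3 ha for value 17 — 28 left.
Lentils: take in full, 3 ha for value 12 — 25 left.
Soy: take in full, 16 ha for value 30 — 9 left.
Only 9 ha remain; take 9/10 of Canola for value 18×9/10 = 16.2.
Total value = 75.2.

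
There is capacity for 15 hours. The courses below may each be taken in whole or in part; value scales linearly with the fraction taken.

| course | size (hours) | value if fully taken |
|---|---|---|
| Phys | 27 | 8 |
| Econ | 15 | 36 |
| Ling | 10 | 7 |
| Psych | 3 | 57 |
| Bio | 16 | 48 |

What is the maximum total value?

Sort by value density: Psych 57/3≈19, Bio 48/16≈3, Econ 36/15≈2.4, Ling 7/10≈0.7, Phys 8/27≈0.296.
All 3 hours of Psych fit (value 57) ; 12 remain.
12 hours left: a 12/16 share of Bio gives 48×12/16 = 36.
Total value = 93.

93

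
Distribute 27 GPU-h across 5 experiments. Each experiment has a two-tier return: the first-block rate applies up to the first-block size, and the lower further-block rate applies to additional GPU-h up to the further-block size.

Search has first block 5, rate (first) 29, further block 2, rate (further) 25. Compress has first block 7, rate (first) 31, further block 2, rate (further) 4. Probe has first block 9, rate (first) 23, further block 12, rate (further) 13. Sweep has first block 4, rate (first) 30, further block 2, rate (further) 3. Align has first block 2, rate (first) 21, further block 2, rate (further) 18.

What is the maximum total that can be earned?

739

Rank every tier by rate: Compress/tier1 31 > Sweep/tier1 30 > Search/tier1 29 > Search/tier2 25 > Probe/tier1 23 > Align/tier1 21 > Align/tier2 18 > Probe/tier2 13 > Compress/tier2 4 > Sweep/tier2 3.
Fill Compress tier1 block (7 at 31) ; 20 left.
Fill Sweep tier1 block (4 at 30) ; 16 left.
Search/tier1 (29): +5 ; 11 left.
Search tier2 at 25: fill all 2 ; 9 left.
Probe tier1 at 23: fill all 9 ; 0 left.
Total = 31×7 + 30×4 + 29×5 + 25×2 + 23×9 = 739.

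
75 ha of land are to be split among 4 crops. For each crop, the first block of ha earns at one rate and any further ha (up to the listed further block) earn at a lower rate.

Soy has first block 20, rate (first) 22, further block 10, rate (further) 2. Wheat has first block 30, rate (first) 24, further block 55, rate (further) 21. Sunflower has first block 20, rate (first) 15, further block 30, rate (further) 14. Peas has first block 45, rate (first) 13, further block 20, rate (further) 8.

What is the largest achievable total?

Rank every tier by rate: Wheat/T1 24 > Soy/T1 22 > Wheat/T2 21 > Sunflower/T1 15 > Sunflower/T2 14 > Peas/T1 13 > Peas/T2 8 > Soy/T2 2.
Wheat T1 at 24: fill all 30 → 45 left.
Soy/T1 (22): +20 → 25 left.
Wheat/T2: +25 of 55 at 21; pool empty.
Total = 24×30 + 22×20 + 21×25 = 1685.

1685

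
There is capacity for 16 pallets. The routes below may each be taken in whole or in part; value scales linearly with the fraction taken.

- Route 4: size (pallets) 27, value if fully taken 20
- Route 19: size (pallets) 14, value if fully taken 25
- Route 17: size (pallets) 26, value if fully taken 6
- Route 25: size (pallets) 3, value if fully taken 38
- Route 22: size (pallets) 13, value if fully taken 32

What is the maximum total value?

70

Sort by value density: Route 25 38/3≈12.7, Route 22 32/13≈2.46, Route 19 25/14≈1.79, Route 4 20/27≈0.741, Route 17 6/26≈0.231.
Route 25: take in full, 3 pallets for value 38 → 13 left.
All 13 pallets of Route 22 fit (value 32) → 0 remain.
Total value = 70.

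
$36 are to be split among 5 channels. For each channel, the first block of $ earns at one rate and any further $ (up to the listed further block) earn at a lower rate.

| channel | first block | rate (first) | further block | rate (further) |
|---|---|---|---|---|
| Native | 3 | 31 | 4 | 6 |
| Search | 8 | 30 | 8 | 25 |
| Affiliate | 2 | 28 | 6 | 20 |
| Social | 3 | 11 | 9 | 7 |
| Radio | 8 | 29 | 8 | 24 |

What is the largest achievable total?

Order all 10 blocks by rate: Native/first 31 > Search/first 30 > Radio/first 29 > Affiliate/first 28 > Search/second 25 > Radio/second 24 > Affiliate/second 20 > Social/first 11 > Social/second 7 > Native/second 6.
Fill Native first block (3 at 31) → 33 left.
Search first at 30: fill all 8 → 25 left.
Fill Radio first block (8 at 29) → 17 left.
Fill Affiliate first block (2 at 28) → 15 left.
Search/second (25): +8 → 7 left.
7 remain; put them into Radio second at 24.
Total = 31×3 + 30×8 + 29×8 + 28×2 + 25×8 + 24×7 = 989.

989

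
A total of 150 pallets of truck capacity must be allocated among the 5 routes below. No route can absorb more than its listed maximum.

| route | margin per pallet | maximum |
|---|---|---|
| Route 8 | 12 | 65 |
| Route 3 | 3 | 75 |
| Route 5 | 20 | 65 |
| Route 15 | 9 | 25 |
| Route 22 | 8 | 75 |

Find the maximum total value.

2260

Order the routes by margin per pallet: Route 5 20 > Route 8 12 > Route 15 9 > Route 22 8 > Route 3 3.
Give Route 5 65 to hit its cap of 65 ; 85 left.
Route 8: +65 to 65 (cap) ; 20 left.
Only 20 left; Route 15 takes them to reach 20.
Total = 12×65 + 20×65 + 9×20 = 2260.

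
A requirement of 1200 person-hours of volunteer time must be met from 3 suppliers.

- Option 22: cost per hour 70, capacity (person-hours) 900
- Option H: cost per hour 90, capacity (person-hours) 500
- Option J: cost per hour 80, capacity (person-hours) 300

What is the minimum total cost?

Cheapest first:
Option 22 (70): use full 900 → 300 person-hours to go.
Option J (80): use full 300 → 0 person-hours to go.
Option H: unused.
Cost = 900×70 + 300×80 = 87000.

87000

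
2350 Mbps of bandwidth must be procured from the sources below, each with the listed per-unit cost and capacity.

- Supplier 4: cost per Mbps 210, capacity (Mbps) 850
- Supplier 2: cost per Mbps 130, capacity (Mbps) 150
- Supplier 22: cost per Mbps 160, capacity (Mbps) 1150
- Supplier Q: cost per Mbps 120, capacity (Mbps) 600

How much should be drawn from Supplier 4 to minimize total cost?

Use sources in increasing cost order.
Supplier Q (120): use full 600 ; 1750 Mbps to go.
Take 150 from Supplier 2 at 130 ; need 1600 more.
Supplier 22 at 160: take all 1150 Mbps ; 450 still needed.
Take 450 from Supplier 4 at 210 to finish.

450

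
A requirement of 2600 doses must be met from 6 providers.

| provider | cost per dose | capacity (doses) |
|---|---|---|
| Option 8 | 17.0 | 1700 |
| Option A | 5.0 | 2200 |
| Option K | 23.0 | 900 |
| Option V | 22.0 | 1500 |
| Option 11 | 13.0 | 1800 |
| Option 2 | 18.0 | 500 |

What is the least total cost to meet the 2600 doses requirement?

16200

Cheapest first:
Take 2200 from Option A at 5.0 — need 400 more.
Take 400 from Option 11 at 13.0 to finish.
Option 8, Option 2, Option V, Option K: unused.
Cost = 2200×5.0 + 400×13.0 = 16200.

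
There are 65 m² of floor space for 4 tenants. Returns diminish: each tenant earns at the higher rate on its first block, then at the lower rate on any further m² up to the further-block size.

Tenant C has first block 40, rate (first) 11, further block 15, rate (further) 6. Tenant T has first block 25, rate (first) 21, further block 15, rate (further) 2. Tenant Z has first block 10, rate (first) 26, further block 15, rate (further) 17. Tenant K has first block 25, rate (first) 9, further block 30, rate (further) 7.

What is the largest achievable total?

Treat each block as its own option and order by rate: Tenant Z/T1 26 > Tenant T/T1 21 > Tenant Z/T2 17 > Tenant C/T1 11 > Tenant K/T1 9 > Tenant K/T2 7 > Tenant C/T2 6 > Tenant T/T2 2.
Fill Tenant Z T1 block (10 at 26) ; 55 left.
Tenant T/T1 (21): +25 ; 30 left.
Tenant Z T2 at 17: fill all 15 ; 15 left.
Tenant C/T1: +15 of 40 at 11; pool empty.
Total = 26×10 + 21×25 + 17×15 + 11×15 = 1205.

1205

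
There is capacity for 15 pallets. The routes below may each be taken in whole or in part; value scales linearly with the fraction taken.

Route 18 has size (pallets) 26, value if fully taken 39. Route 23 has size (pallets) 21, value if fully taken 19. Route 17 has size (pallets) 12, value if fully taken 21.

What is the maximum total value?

Rank by value-to-size ratio: Route 17 21/12≈1.75, Route 18 39/26≈1.5, Route 23 19/21≈0.905.
Route 17: take in full, 12 pallets for value 21 — 3 left.
Fill the last 3 pallets with part of Route 18: 3/26 of it earns 4.5.
Total value = 25.5.

25.5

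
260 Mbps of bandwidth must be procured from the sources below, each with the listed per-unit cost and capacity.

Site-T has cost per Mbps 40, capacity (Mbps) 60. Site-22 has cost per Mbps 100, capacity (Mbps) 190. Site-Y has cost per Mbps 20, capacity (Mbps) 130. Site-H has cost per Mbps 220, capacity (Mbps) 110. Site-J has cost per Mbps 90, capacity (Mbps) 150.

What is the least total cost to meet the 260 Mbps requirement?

11300

Use sources in increasing cost order.
Site-Y at 20: take all 130 Mbps — 130 still needed.
Take 60 from Site-T at 40 — need 70 more.
Site-J (90): take the remaining 70 — done.
Site-22, Site-H: unused.
Cost = 130×20 + 60×40 + 70×90 = 11300.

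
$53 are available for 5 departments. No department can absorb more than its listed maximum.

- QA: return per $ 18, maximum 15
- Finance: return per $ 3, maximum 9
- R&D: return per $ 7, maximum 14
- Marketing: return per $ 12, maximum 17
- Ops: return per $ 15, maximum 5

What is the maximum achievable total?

Rank by return per $: QA 18 > Ops 15 > Marketing 12 > R&D 7 > Finance 3.
QA: +15 to 15 (cap) ; 38 left.
Ops takes 5 to reach its cap of 5 ; 33 left.
Marketing takes 17 to reach its cap of 17 ; 16 left.
Give R&D 14 to hit its cap of 14 ; 2 left.
Finance: +2 (room for 9) → 2. Pool exhausted.
Total = 18×15 + 3×2 + 7×14 + 12×17 + 15×5 = 653.

653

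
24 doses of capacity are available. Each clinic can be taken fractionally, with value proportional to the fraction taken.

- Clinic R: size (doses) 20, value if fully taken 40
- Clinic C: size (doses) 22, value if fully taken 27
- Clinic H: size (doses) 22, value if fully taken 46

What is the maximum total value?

50

Sort by value density: Clinic H 46/22≈2.09, Clinic R 40/20≈2, Clinic C 27/22≈1.23.
Clinic H: take in full, 22 doses for value 46 ; 2 left.
2 doses left: a 2/20 share of Clinic R gives 40×2/20 = 4.
Total value = 50.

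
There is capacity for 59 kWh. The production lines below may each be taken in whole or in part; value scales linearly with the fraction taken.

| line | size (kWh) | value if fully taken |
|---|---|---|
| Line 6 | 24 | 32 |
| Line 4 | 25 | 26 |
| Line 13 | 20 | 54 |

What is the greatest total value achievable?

101.6

Rank by value-to-size ratio: Line 13 54/20≈2.7, Line 6 32/24≈1.33, Line 4 26/25≈1.04.
Take all of Line 13 (20 kWh, value 54) ; 39 kWh left.
Line 6: take in full, 24 kWh for value 32 ; 15 left.
15 kWh left: a 15/25 share of Line 4 gives 26×15/25 = 15.6.
Total value = 101.6.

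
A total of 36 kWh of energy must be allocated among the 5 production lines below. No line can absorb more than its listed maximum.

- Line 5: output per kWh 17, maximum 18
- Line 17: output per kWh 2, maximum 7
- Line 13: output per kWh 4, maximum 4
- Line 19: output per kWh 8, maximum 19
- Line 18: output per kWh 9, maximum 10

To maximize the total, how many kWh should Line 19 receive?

8

Rank by output per kWh: Line 5 17 > Line 18 9 > Line 19 8 > Line 13 4 > Line 17 2.
Line 5 takes 18 to reach its cap of 18 — 18 left.
Line 18 takes 10 to reach its cap of 10 — 8 left.
Line 19: +8 (room for 19) → 8. Pool exhausted.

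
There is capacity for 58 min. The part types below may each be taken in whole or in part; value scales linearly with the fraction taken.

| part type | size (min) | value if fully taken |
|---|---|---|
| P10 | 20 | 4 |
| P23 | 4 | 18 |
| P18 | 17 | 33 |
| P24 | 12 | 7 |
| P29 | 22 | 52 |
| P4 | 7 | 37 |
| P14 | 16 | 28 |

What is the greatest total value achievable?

154

Rank by value-to-size ratio: P4 37/7≈5.29, P23 18/4≈4.5, P29 52/22≈2.36, P18 33/17≈1.94, P14 28/16≈1.75, P24 7/12≈0.583, P10 4/20≈0.2.
Take all of P4 (7 min, value 37) — 51 min left.
P23: take in full, 4 min for value 18 — 47 left.
P29: take in full, 22 min for value 52 — 25 left.
Take all of P18 (17 min, value 33) — 8 min left.
8 min left: a 8/16 share of P14 gives 28×8/16 = 14.
Total value = 154.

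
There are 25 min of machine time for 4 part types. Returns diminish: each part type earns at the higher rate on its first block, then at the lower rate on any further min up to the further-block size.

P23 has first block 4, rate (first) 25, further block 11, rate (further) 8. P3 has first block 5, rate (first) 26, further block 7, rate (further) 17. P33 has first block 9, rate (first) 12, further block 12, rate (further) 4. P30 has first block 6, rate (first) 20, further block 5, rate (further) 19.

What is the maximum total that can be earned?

530

Rank every tier by rate: P3/tier1 26 > P23/tier1 25 > P30/tier1 20 > P30/tier2 19 > P3/tier2 17 > P33/tier1 12 > P23/tier2 8 > P33/tier2 4.
Fill P3 tier1 block (5 at 26) → 20 left.
P23/tier1 (25): +4 → 16 left.
P30/tier1 (20): +6 → 10 left.
P30 tier2 at 19: fill all 5 → 5 left.
P3/tier2: +5 of 7 at 17; pool empty.
Total = 26×5 + 25×4 + 20×6 + 19×5 + 17×5 = 530.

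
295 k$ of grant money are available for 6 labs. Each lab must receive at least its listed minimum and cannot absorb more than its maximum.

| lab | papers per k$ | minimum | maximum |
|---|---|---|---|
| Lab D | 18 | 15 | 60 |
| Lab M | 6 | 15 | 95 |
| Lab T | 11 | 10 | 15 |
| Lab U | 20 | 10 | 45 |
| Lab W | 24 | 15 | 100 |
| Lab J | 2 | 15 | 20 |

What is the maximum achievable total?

Meeting every minimum uses 15+15+10+10+15+15 = 80 k$, leaving 215.
Rank by papers per k$: Lab W 24 > Lab U 20 > Lab D 18 > Lab T 11 > Lab M 6 > Lab J 2.
Lab W takes 85 more to reach its cap of 100 → 130 left.
Give Lab U 35 more to hit its cap of 45 → 95 left.
Lab D takes 45 more to reach its cap of 60 → 50 left.
Lab T takes 5 more to reach its cap of 15 → 45 left.
Lab M: +45 (room for 80) → 60. Pool exhausted.
Total = 18×60 + 6×60 + 11×15 + 20×45 + 24×100 + 2×15 = 4935.

4935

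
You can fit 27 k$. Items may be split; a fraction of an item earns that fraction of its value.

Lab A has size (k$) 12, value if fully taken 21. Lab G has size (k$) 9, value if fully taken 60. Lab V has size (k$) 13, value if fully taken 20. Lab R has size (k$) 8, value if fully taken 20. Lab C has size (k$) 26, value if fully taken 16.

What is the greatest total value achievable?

Sort by value density: Lab G 60/9≈6.67, Lab R 20/8≈2.5, Lab A 21/12≈1.75, Lab V 20/13≈1.54, Lab C 16/26≈0.615.
Lab G: take in full, 9 k$ for value 60 ; 18 left.
All 8 k$ of Lab R fit (value 20) ; 10 remain.
10 k$ left: a 10/12 share of Lab A gives 21×10/12 = 17.5.
Total value = 97.5.

97.5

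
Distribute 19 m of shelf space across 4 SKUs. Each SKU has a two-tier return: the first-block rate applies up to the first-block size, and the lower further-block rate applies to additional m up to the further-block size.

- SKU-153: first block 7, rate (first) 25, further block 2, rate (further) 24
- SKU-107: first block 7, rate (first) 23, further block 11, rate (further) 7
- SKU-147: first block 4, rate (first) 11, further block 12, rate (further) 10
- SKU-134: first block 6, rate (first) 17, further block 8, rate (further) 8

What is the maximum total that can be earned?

435

Treat each block as its own option and order by rate: SKU-153/first 25 > SKU-153/second 24 > SKU-107/first 23 > SKU-134/first 17 > SKU-147/first 11 > SKU-147/second 10 > SKU-134/second 8 > SKU-107/second 7.
SKU-153 first at 25: fill all 7 → 12 left.
SKU-153 second at 24: fill all 2 → 10 left.
Fill SKU-107 first block (7 at 23) → 3 left.
SKU-134/first: +3 of 6 at 17; pool empty.
Total = 25×7 + 24×2 + 23×7 + 17×3 = 435.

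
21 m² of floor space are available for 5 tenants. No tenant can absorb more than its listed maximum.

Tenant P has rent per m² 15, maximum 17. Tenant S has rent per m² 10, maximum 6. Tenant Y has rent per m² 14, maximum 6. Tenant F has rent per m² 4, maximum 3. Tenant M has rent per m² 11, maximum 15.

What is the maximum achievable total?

311

Order the tenants by rent per m²: Tenant P 15 > Tenant Y 14 > Tenant M 11 > Tenant S 10 > Tenant F 4.
Give Tenant P 17 to hit its cap of 17 ; 4 left.
Only 4 left; Tenant Y takes them to reach 4.
Total = 15×17 + 14×4 = 311.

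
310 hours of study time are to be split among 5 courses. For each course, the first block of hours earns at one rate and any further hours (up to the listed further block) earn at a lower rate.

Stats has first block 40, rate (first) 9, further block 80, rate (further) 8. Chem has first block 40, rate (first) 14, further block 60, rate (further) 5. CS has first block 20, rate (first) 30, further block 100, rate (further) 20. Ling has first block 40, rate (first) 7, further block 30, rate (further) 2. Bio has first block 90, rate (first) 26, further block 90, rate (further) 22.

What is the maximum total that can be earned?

Rank every tier by rate: CS/tier1 30 > Bio/tier1 26 > Bio/tier2 22 > CS/tier2 20 > Chem/tier1 14 > Stats/tier1 9 > Stats/tier2 8 > Ling/tier1 7 > Chem/tier2 5 > Ling/tier2 2.
CS/tier1 (30): +20 — 290 left.
Bio/tier1 (26): +90 — 200 left.
Fill Bio tier2 block (90 at 22) — 110 left.
CS tier2 at 20: fill all 100 — 10 left.
Chem tier1 at 14: only 10 left, fill 10.
Total = 30×20 + 26×90 + 22×90 + 20×100 + 14×10 = 7060.

7060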